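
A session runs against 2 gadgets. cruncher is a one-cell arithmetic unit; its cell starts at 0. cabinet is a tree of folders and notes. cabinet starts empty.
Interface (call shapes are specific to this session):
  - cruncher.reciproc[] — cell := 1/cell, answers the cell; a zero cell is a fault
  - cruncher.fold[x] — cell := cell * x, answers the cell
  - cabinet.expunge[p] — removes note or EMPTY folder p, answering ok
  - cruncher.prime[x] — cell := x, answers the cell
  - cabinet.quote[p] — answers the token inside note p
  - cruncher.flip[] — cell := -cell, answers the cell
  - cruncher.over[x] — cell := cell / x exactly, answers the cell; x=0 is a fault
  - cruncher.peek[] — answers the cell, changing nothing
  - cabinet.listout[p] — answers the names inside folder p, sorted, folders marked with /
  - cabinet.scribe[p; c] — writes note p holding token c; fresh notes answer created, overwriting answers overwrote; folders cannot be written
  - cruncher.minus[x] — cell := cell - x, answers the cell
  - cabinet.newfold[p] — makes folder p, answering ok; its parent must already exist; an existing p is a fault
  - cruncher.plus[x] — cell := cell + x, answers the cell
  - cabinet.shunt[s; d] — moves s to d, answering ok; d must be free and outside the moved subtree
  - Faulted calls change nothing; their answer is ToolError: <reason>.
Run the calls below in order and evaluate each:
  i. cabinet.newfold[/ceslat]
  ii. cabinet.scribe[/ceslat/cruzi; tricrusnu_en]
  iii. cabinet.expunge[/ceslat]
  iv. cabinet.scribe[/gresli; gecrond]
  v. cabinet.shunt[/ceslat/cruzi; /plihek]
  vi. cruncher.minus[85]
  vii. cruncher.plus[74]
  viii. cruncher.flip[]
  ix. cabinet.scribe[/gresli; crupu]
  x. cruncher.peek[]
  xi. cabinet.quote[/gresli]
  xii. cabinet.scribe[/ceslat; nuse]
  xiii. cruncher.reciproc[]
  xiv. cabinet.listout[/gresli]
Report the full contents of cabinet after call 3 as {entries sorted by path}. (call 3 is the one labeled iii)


Answer: {ceslat/, ceslat/cruzi=tricrusnu_en}

Derivation:
Calling cabinet.newfold using p='/ceslat', yielding ok.
I use cabinet.scribe using p='/ceslat/cruzi', c='tricrusnu_en', and get created.
I call cabinet.expunge using p='/ceslat', and see ToolError: not empty.
I run cabinet.scribe using p='/gresli', c='gecrond', — result: created.
I use cabinet.shunt using s='/ceslat/cruzi', d='/plihek', → ok.
I invoke cruncher.minus using x='85', and observe -85.
I try cruncher.plus using x='74', and observe -11.
Invoking cruncher.flip, — result: 11.
Using cabinet.scribe using p='/gresli', c='crupu', giving overwrote.
Invoking cruncher.peek(), giving 11.
I invoke cabinet.quote using p='/gresli', → crupu.
Now I run cabinet.scribe using p='/ceslat', c='nuse', → ToolError: is a directory.
Then cruncher.reciproc(), and see 1/11.
Using cabinet.listout using p='/gresli', and see ToolError: not a directory.


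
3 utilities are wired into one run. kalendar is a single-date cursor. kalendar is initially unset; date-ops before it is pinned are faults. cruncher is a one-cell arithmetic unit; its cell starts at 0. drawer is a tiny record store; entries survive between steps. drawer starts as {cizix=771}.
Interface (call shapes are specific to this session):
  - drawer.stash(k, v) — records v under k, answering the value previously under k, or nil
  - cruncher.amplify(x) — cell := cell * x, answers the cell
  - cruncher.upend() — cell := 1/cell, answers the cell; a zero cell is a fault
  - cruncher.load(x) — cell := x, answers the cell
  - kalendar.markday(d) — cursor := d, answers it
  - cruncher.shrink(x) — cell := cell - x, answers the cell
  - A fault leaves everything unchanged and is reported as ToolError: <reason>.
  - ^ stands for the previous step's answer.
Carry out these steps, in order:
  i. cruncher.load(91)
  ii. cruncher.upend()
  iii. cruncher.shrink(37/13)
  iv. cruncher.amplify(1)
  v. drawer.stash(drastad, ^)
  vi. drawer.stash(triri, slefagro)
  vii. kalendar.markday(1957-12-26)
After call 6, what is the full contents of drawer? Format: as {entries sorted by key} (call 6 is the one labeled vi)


·→ cruncher.load(91)
·← 91
·→ cruncher.upend()
·← 1/91
·→ cruncher.shrink(37/13)
·← -258/91
·→ cruncher.amplify(1)
·← -258/91
·→ drawer.stash(drastad, ^)
·← nil
·→ drawer.stash(triri, slefagro)
·← nil
·→ kalendar.markday(1957-12-26)
·← 1957-12-26

Answer: {cizix=771, drastad=-258/91, triri=slefagro}


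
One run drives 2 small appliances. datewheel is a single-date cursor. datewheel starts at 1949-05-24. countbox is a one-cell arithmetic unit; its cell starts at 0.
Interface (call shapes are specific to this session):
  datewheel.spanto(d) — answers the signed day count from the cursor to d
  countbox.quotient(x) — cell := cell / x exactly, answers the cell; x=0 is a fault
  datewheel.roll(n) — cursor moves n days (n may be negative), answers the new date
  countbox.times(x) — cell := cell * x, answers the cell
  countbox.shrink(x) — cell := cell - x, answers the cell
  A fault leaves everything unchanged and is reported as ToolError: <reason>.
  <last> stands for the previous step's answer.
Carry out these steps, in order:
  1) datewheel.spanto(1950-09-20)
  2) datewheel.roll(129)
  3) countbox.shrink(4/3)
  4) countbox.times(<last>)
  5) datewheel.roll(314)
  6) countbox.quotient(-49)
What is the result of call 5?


Answer: 1950-08-10

Derivation:
==> spanto(d=1950-09-20)
<== 484
==> roll(n=129)
<== 1949-09-30
==> shrink(x=4/3)
<== -4/3
==> times(x=<last>)
<== 16/9
==> roll(n=314)
<== 1950-08-10
==> quotient(x=-49)
<== -16/441


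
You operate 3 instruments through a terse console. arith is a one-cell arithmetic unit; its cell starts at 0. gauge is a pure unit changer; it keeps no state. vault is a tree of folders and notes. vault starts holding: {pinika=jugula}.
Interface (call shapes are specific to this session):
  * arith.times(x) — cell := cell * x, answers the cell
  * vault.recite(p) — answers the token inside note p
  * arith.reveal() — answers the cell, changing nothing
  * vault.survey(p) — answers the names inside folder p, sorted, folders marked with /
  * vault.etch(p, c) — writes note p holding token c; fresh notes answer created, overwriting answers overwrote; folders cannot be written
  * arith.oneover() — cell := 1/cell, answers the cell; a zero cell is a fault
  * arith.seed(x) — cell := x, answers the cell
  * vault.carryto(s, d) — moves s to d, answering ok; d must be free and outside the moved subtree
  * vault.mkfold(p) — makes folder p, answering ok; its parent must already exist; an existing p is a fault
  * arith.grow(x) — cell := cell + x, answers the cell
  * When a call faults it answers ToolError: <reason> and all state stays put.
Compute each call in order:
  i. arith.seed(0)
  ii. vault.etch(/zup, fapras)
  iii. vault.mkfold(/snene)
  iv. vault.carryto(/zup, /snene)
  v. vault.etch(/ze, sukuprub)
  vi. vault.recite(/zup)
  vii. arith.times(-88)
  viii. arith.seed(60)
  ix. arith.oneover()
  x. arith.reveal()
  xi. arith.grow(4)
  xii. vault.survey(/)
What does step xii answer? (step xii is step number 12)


-> seed(0)
<- 0
-> etch(/zup, fapras)
<- created
-> mkfold(/snene)
<- ok
-> carryto(/zup, /snene)
<- ToolError: exists
-> etch(/ze, sukuprub)
<- created
-> recite(/zup)
<- fapras
-> times(-88)
<- 0
-> seed(60)
<- 60
-> oneover()
<- 1/60
-> reveal()
<- 1/60
-> grow(4)
<- 241/60
-> survey(/)
<- [pinika, snene/, ze, zup]

Answer: [pinika, snene/, ze, zup]


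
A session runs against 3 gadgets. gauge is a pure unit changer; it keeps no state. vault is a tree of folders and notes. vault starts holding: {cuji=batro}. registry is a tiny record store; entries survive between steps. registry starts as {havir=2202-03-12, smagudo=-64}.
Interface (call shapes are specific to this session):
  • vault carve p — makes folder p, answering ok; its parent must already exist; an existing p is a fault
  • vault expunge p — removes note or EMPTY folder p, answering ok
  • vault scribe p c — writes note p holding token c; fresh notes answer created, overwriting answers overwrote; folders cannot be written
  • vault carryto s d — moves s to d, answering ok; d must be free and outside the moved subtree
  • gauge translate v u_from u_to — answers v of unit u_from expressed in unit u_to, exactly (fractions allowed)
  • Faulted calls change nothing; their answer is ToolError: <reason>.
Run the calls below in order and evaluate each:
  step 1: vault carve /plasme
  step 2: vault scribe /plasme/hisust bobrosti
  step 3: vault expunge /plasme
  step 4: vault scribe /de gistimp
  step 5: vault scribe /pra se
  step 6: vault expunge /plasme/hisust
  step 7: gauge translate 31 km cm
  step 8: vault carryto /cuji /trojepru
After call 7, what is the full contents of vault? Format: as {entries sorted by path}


Answer: {cuji=batro, de=gistimp, plasme/, pra=se}

Derivation:
→ vault carve(/plasme)
← ok
→ vault scribe(/plasme/hisust, bobrosti)
← created
→ vault expunge(/plasme)
← ToolError: not empty
→ vault scribe(/de, gistimp)
← created
→ vault scribe(/pra, se)
← created
→ vault expunge(/plasme/hisust)
← ok
→ gauge translate(31, km, cm)
← 3100000
→ vault carryto(/cuji, /trojepru)
← ok


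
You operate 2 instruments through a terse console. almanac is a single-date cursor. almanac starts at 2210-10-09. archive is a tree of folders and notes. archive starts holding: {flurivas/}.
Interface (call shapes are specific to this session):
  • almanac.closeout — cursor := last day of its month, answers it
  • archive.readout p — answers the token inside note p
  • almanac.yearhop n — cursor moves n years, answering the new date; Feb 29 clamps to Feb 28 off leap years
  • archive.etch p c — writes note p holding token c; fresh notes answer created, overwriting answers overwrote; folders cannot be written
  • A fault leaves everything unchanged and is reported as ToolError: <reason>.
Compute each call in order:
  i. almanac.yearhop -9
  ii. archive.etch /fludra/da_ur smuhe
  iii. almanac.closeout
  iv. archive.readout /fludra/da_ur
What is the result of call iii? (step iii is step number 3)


-> almanac.yearhop(n: -9)
<- 2201-10-09
-> archive.etch(p: /fludra/da_ur, c: smuhe)
<- ToolError: no parent
-> almanac.closeout()
<- 2201-10-31
-> archive.readout(p: /fludra/da_ur)
<- ToolError: not found

Answer: 2201-10-31


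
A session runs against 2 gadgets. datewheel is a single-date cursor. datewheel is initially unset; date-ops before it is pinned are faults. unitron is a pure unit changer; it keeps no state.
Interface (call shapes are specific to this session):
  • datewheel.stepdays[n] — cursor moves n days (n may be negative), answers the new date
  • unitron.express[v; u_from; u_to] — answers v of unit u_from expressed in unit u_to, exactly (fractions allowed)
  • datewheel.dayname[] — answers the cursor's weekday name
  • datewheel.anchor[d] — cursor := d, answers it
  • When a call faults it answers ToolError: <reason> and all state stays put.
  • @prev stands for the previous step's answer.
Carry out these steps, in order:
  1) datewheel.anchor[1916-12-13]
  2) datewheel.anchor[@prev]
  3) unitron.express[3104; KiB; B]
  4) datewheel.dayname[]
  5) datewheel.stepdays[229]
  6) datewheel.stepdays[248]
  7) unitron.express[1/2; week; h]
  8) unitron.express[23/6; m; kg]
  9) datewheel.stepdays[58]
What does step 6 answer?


Answer: 1918-04-04

Derivation:
Step: datewheel.anchor[d='1916-12-13']
Result: 1916-12-13
Step: datewheel.anchor[d='@prev']
Result: 1916-12-13
Step: unitron.express[v='3104'; u_from='KiB'; u_to='B']
Result: 3178496
Step: datewheel.dayname[]
Result: Wednesday
Step: datewheel.stepdays[n='229']
Result: 1917-07-30
Step: datewheel.stepdays[n='248']
Result: 1918-04-04
Step: unitron.express[v='1/2'; u_from='week'; u_to='h']
Result: 84
Step: unitron.express[v='23/6'; u_from='m'; u_to='kg']
Result: ToolError: incompatible units
Step: datewheel.stepdays[n='58']
Result: 1918-06-01


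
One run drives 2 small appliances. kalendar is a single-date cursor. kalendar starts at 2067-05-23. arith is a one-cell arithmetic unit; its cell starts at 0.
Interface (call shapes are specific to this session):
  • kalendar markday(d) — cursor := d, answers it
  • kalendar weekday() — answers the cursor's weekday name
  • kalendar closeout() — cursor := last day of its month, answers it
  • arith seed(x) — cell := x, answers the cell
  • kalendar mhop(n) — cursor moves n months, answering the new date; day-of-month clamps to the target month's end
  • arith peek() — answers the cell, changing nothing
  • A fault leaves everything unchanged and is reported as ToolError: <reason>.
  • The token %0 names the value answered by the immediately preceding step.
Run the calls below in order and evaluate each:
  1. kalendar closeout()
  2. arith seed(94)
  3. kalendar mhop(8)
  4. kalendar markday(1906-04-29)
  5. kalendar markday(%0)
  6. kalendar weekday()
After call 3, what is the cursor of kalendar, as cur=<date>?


Answer: cur=2068-01-31

Derivation:
# 1. kalendar closeout() ~> 2067-05-31
# 2. arith seed(x: 94) ~> 94
# 3. kalendar mhop(n: 8) ~> 2068-01-31
# 4. kalendar markday(d: 1906-04-29) ~> 1906-04-29
# 5. kalendar markday(d: %0) ~> 1906-04-29
# 6. kalendar weekday() ~> Sunday


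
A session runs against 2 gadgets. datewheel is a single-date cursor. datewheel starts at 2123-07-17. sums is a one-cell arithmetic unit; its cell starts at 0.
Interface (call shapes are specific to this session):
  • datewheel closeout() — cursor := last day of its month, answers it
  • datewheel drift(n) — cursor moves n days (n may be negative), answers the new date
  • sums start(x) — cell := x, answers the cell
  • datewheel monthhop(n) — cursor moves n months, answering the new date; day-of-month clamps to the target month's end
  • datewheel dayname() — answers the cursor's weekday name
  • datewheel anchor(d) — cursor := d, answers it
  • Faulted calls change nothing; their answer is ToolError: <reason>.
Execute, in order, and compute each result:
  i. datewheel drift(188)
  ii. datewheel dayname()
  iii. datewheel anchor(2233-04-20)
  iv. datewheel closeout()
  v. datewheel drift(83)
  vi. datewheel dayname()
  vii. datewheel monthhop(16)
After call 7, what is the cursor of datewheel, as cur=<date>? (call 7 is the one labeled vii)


;; 1. datewheel drift(n=188) : 2124-01-21
;; 2. datewheel dayname() : Friday
;; 3. datewheel anchor(d=2233-04-20) : 2233-04-20
;; 4. datewheel closeout() : 2233-04-30
;; 5. datewheel drift(n=83) : 2233-07-22
;; 6. datewheel dayname() : Monday
;; 7. datewheel monthhop(n=16) : 2234-11-22

Answer: cur=2234-11-22


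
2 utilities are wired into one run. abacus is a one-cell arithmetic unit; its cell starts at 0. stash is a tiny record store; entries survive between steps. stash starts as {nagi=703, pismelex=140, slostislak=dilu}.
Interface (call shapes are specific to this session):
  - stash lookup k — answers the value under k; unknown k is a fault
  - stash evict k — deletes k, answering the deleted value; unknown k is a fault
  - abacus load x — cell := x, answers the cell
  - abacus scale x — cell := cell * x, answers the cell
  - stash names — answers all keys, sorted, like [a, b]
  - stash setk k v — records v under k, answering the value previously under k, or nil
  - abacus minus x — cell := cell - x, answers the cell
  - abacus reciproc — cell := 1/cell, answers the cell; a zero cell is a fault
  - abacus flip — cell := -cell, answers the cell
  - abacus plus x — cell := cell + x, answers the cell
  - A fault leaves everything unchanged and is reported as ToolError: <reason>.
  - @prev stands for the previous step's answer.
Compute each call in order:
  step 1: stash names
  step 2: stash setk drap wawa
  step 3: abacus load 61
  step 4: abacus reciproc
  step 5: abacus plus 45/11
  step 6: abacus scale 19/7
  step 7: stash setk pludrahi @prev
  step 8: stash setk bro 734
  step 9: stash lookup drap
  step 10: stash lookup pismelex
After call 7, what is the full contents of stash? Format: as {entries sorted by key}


Answer: {drap=wawa, nagi=703, pismelex=140, pludrahi=52364/4697, slostislak=dilu}

Derivation:
==> stash names()
<== [nagi, pismelex, slostislak]
==> stash setk(k='drap', v='wawa')
<== nil
==> abacus load(x='61')
<== 61
==> abacus reciproc()
<== 1/61
==> abacus plus(x='45/11')
<== 2756/671
==> abacus scale(x='19/7')
<== 52364/4697
==> stash setk(k='pludrahi', v='@prev')
<== nil
==> stash setk(k='bro', v='734')
<== nil
==> stash lookup(k='drap')
<== wawa
==> stash lookup(k='pismelex')
<== 140


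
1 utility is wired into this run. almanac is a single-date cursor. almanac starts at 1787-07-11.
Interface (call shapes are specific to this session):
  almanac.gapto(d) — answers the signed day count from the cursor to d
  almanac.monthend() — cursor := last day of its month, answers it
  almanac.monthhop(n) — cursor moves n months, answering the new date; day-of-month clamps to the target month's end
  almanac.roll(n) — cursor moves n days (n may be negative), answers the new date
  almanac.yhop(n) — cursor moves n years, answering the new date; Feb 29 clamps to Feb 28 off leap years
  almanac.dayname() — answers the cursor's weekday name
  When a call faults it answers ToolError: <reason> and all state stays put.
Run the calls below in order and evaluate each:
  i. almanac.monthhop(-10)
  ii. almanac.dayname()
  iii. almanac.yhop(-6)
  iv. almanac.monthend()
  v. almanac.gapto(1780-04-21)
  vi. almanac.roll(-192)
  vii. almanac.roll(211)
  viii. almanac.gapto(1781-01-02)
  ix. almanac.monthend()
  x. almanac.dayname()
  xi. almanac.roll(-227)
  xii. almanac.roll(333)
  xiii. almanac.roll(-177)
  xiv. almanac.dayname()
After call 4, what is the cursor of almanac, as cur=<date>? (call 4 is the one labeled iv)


Answer: cur=1780-09-30

Derivation:
Act: almanac.monthhop[n='-10']
Obs: 1786-09-11
Act: almanac.dayname[]
Obs: Monday
Act: almanac.yhop[n='-6']
Obs: 1780-09-11
Act: almanac.monthend[]
Obs: 1780-09-30
Act: almanac.gapto[d='1780-04-21']
Obs: -162
Act: almanac.roll[n='-192']
Obs: 1780-03-22
Act: almanac.roll[n='211']
Obs: 1780-10-19
Act: almanac.gapto[d='1781-01-02']
Obs: 75
Act: almanac.monthend[]
Obs: 1780-10-31
Act: almanac.dayname[]
Obs: Tuesday
Act: almanac.roll[n='-227']
Obs: 1780-03-18
Act: almanac.roll[n='333']
Obs: 1781-02-14
Act: almanac.roll[n='-177']
Obs: 1780-08-21
Act: almanac.dayname[]
Obs: Monday


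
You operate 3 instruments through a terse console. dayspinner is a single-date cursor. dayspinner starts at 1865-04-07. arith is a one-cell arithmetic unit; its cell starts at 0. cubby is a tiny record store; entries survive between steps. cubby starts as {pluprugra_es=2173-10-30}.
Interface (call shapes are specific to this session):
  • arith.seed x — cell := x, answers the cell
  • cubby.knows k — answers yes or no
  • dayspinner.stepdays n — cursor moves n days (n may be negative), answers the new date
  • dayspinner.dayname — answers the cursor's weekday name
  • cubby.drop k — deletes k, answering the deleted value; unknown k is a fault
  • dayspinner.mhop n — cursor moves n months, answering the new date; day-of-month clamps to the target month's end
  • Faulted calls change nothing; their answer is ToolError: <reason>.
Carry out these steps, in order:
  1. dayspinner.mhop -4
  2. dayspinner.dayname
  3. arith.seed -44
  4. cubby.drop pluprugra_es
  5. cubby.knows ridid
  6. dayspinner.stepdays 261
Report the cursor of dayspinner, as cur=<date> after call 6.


I run dayspinner.mhop passing -4, and get 1864-12-07.
I invoke dayspinner.dayname(), and get Wednesday.
Then arith.seed passing -44, — result: -44.
I try cubby.drop passing pluprugra_es, — result: 2173-10-30.
I run cubby.knows passing ridid, → no.
I try dayspinner.stepdays passing 261, which returns 1865-08-25.

Answer: cur=1865-08-25


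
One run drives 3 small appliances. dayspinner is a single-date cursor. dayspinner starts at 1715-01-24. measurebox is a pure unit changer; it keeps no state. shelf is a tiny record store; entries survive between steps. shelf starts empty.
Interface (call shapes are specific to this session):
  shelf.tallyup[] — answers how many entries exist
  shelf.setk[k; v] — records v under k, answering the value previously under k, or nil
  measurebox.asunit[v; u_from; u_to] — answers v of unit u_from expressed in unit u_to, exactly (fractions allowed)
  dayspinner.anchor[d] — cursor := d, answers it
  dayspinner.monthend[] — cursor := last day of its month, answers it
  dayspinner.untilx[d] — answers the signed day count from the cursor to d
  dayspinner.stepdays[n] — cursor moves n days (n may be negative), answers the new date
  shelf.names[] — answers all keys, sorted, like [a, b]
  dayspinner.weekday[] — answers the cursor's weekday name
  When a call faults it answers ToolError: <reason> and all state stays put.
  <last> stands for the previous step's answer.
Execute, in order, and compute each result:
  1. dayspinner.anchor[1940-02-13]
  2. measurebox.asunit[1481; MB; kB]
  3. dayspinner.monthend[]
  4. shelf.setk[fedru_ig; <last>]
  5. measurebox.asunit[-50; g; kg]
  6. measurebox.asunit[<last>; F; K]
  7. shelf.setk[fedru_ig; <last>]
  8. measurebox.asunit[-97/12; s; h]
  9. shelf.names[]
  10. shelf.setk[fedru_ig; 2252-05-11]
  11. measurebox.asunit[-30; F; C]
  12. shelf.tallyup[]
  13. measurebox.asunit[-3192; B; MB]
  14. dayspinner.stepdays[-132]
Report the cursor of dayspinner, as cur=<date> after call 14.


I invoke dayspinner.anchor(1940-02-13), → 1940-02-13.
Then measurebox.asunit(1481, MB, kB), and see 1481000.
I invoke dayspinner.monthend, — result: 1940-02-29.
Calling shelf.setk(fedru_ig, <last>), yielding nil.
I use measurebox.asunit(-50, g, kg): -1/20.
Invoking measurebox.asunit(<last>, F, K): 22981/90.
I invoke shelf.setk(fedru_ig, <last>), — result: 1940-02-29.
I try measurebox.asunit(-97/12, s, h), yielding -97/43200.
I invoke shelf.names(), — result: [fedru_ig].
Then shelf.setk(fedru_ig, 2252-05-11), → 22981/90.
I run measurebox.asunit(-30, F, C), — result: -310/9.
Now I run shelf.tallyup, yielding 1.
I call measurebox.asunit(-3192, B, MB), — result: -399/125000.
Next I call dayspinner.stepdays(-132), which returns 1939-10-20.

Answer: cur=1939-10-20


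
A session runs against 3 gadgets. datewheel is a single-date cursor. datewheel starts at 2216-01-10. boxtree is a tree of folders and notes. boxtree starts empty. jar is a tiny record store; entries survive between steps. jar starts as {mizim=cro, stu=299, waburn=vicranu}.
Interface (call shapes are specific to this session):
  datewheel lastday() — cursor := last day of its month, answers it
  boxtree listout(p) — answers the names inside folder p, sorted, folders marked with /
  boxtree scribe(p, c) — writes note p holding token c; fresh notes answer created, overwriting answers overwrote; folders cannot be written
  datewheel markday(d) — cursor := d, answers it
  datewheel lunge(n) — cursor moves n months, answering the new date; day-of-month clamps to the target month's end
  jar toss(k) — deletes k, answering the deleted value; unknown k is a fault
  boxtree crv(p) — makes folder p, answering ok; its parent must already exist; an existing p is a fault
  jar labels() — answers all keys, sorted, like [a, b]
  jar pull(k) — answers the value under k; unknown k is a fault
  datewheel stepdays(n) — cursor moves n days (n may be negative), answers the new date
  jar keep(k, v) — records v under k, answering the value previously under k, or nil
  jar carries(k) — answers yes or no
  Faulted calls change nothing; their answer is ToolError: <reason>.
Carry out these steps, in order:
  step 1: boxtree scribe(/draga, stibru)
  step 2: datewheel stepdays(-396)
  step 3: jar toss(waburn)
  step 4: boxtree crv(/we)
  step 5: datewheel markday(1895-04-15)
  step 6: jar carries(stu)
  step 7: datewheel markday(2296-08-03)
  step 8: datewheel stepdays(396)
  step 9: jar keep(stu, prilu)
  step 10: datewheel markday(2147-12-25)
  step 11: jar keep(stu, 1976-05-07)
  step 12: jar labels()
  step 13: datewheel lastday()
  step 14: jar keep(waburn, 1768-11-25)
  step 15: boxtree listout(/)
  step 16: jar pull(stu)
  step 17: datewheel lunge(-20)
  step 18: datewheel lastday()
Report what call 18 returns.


! 1. boxtree scribe(p=/draga, c=stibru) ~> created
! 2. datewheel stepdays(n=-396) ~> 2214-12-10
! 3. jar toss(k=waburn) ~> vicranu
! 4. boxtree crv(p=/we) ~> ok
! 5. datewheel markday(d=1895-04-15) ~> 1895-04-15
! 6. jar carries(k=stu) ~> yes
! 7. datewheel markday(d=2296-08-03) ~> 2296-08-03
! 8. datewheel stepdays(n=396) ~> 2297-09-03
! 9. jar keep(k=stu, v=prilu) ~> 299
! 10. datewheel markday(d=2147-12-25) ~> 2147-12-25
! 11. jar keep(k=stu, v=1976-05-07) ~> prilu
! 12. jar labels() ~> [mizim, stu]
! 13. datewheel lastday() ~> 2147-12-31
! 14. jar keep(k=waburn, v=1768-11-25) ~> nil
! 15. boxtree listout(p=/) ~> [draga, we/]
! 16. jar pull(k=stu) ~> 1976-05-07
! 17. datewheel lunge(n=-20) ~> 2146-04-30
! 18. datewheel lastday() ~> 2146-04-30

Answer: 2146-04-30


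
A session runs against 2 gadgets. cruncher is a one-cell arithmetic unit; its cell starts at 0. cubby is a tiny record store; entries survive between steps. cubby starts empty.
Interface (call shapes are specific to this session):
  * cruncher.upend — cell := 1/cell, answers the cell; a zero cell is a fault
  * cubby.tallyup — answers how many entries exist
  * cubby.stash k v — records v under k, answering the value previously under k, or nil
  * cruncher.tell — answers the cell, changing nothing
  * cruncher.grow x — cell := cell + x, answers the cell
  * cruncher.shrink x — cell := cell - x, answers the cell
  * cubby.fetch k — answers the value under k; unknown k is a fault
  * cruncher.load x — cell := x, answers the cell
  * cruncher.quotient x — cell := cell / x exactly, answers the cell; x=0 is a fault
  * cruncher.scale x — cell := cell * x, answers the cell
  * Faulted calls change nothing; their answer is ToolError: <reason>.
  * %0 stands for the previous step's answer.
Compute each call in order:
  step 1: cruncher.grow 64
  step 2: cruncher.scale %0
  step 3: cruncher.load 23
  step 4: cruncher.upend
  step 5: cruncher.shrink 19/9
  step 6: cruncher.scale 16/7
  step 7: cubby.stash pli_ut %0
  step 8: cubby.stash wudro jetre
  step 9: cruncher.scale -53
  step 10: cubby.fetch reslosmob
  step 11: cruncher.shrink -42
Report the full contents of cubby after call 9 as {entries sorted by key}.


-- grow(x: 64) : 64
-- scale(x: %0) : 4096
-- load(x: 23) : 23
-- upend() : 1/23
-- shrink(x: 19/9) : -428/207
-- scale(x: 16/7) : -6848/1449
-- stash(k: pli_ut, v: %0) : nil
-- stash(k: wudro, v: jetre) : nil
-- scale(x: -53) : 362944/1449
-- fetch(k: reslosmob) : ToolError: no such key reslosmob
-- shrink(x: -42) : 423802/1449

Answer: {pli_ut=-6848/1449, wudro=jetre}


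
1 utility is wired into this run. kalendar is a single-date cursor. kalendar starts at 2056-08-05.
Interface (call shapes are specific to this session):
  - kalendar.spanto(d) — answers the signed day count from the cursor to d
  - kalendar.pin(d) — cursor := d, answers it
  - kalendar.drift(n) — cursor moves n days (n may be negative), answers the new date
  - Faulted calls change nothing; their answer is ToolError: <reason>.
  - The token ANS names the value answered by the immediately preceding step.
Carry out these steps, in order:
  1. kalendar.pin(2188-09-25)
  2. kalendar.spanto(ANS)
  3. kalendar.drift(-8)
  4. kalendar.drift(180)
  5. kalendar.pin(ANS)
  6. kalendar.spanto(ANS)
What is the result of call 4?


Answer: 2189-03-16

Derivation:
CALL kalendar.pin[d='2188-09-25']
RET  2188-09-25
CALL kalendar.spanto[d='ANS']
RET  0
CALL kalendar.drift[n='-8']
RET  2188-09-17
CALL kalendar.drift[n='180']
RET  2189-03-16
CALL kalendar.pin[d='ANS']
RET  2189-03-16
CALL kalendar.spanto[d='ANS']
RET  0


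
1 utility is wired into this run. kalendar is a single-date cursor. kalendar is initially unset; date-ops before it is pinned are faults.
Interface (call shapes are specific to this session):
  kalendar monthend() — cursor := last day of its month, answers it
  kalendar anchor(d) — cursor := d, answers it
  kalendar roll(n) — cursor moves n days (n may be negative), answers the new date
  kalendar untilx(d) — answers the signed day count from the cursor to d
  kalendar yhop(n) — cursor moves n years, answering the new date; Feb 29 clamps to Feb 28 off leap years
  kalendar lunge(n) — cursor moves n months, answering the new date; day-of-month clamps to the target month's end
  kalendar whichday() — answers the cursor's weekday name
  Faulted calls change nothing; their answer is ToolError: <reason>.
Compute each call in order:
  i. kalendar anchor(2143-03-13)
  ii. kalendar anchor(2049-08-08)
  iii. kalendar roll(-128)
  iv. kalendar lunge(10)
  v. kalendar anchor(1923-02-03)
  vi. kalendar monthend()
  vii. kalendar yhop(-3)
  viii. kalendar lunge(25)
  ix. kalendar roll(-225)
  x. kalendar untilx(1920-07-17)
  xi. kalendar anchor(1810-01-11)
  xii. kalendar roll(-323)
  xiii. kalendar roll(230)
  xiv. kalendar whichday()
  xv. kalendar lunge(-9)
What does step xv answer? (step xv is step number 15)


-> kalendar anchor(2143-03-13)
<- 2143-03-13
-> kalendar anchor(2049-08-08)
<- 2049-08-08
-> kalendar roll(-128)
<- 2049-04-02
-> kalendar lunge(10)
<- 2050-02-02
-> kalendar anchor(1923-02-03)
<- 1923-02-03
-> kalendar monthend()
<- 1923-02-28
-> kalendar yhop(-3)
<- 1920-02-28
-> kalendar lunge(25)
<- 1922-03-28
-> kalendar roll(-225)
<- 1921-08-15
-> kalendar untilx(1920-07-17)
<- -394
-> kalendar anchor(1810-01-11)
<- 1810-01-11
-> kalendar roll(-323)
<- 1809-02-22
-> kalendar roll(230)
<- 1809-10-10
-> kalendar whichday()
<- Tuesday
-> kalendar lunge(-9)
<- 1809-01-10

Answer: 1809-01-10


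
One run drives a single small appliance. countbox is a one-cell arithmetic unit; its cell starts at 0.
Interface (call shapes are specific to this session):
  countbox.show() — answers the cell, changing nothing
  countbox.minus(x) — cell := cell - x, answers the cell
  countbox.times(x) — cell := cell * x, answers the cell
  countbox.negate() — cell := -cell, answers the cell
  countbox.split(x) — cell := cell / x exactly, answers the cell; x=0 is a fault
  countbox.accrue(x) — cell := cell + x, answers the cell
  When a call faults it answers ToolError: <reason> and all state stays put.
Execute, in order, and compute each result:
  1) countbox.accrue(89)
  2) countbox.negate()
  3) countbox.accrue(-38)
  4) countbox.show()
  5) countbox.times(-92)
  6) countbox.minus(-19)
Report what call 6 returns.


Answer: 11703

Derivation:
;; 1. countbox.accrue(x: 89) == 89
;; 2. countbox.negate() == -89
;; 3. countbox.accrue(x: -38) == -127
;; 4. countbox.show() == -127
;; 5. countbox.times(x: -92) == 11684
;; 6. countbox.minus(x: -19) == 11703


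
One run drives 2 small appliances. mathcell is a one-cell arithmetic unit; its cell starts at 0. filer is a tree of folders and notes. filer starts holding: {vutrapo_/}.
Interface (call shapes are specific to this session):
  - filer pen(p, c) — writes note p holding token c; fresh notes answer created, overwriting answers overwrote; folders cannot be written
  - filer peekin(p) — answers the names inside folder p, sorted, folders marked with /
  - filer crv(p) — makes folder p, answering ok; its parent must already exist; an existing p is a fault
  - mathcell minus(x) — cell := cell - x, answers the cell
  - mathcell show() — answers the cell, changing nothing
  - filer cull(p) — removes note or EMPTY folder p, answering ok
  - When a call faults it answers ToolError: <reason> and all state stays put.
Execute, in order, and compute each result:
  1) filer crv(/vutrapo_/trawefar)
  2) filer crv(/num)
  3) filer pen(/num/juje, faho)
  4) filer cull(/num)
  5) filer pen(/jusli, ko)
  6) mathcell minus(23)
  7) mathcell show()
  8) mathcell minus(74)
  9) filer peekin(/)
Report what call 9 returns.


·→ filer crv(p='/vutrapo_/trawefar')
·← ok
·→ filer crv(p='/num')
·← ok
·→ filer pen(p='/num/juje', c='faho')
·← created
·→ filer cull(p='/num')
·← ToolError: not empty
·→ filer pen(p='/jusli', c='ko')
·← created
·→ mathcell minus(x='23')
·← -23
·→ mathcell show()
·← -23
·→ mathcell minus(x='74')
·← -97
·→ filer peekin(p='/')
·← [jusli, num/, vutrapo_/]

Answer: [jusli, num/, vutrapo_/]


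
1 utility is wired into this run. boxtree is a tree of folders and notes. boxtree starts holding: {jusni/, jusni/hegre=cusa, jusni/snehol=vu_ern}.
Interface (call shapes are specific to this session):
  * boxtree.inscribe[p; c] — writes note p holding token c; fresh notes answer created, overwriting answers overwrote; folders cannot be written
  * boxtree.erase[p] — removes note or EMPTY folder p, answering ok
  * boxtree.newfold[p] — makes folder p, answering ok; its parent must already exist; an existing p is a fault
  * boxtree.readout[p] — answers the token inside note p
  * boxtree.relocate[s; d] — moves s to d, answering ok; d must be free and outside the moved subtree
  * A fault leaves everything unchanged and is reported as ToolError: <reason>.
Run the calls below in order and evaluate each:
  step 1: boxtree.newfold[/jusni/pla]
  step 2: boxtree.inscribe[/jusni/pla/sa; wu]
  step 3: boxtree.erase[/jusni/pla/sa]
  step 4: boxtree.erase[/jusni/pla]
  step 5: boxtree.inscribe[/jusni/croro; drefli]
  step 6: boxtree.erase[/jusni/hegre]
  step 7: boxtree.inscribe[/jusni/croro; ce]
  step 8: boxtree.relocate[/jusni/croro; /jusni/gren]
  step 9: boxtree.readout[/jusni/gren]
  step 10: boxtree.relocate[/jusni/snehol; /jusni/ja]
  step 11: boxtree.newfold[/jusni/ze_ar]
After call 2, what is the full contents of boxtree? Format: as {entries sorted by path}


Answer: {jusni/, jusni/hegre=cusa, jusni/pla/, jusni/pla/sa=wu, jusni/snehol=vu_ern}

Derivation:
[in] boxtree.newfold p=/jusni/pla
  ok
[in] boxtree.inscribe p=/jusni/pla/sa c=wu
  created
[in] boxtree.erase p=/jusni/pla/sa
  ok
[in] boxtree.erase p=/jusni/pla
  ok
[in] boxtree.inscribe p=/jusni/croro c=drefli
  created
[in] boxtree.erase p=/jusni/hegre
  ok
[in] boxtree.inscribe p=/jusni/croro c=ce
  overwrote
[in] boxtree.relocate s=/jusni/croro d=/jusni/gren
  ok
[in] boxtree.readout p=/jusni/gren
  ce
[in] boxtree.relocate s=/jusni/snehol d=/jusni/ja
  ok
[in] boxtree.newfold p=/jusni/ze_ar
  ok


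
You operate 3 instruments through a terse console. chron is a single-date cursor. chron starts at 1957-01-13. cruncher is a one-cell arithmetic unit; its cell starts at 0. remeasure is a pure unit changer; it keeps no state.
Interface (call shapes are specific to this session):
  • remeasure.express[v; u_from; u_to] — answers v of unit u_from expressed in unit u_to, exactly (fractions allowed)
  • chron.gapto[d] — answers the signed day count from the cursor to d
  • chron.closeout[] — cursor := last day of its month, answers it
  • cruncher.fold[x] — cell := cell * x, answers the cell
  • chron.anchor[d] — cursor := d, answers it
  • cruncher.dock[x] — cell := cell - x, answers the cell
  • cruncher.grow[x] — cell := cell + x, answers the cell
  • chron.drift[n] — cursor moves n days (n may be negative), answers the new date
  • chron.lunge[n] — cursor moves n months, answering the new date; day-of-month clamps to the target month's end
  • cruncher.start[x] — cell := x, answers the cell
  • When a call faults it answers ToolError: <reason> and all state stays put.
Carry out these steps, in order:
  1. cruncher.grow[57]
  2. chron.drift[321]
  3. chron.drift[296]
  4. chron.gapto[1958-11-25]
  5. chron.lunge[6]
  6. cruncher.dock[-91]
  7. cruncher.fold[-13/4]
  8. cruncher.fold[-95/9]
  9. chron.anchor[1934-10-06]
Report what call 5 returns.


Do: cruncher.grow[x='57']
See: 57
Do: chron.drift[n='321']
See: 1957-11-30
Do: chron.drift[n='296']
See: 1958-09-22
Do: chron.gapto[d='1958-11-25']
See: 64
Do: chron.lunge[n='6']
See: 1959-03-22
Do: cruncher.dock[x='-91']
See: 148
Do: cruncher.fold[x='-13/4']
See: -481
Do: cruncher.fold[x='-95/9']
See: 45695/9
Do: chron.anchor[d='1934-10-06']
See: 1934-10-06

Answer: 1959-03-22


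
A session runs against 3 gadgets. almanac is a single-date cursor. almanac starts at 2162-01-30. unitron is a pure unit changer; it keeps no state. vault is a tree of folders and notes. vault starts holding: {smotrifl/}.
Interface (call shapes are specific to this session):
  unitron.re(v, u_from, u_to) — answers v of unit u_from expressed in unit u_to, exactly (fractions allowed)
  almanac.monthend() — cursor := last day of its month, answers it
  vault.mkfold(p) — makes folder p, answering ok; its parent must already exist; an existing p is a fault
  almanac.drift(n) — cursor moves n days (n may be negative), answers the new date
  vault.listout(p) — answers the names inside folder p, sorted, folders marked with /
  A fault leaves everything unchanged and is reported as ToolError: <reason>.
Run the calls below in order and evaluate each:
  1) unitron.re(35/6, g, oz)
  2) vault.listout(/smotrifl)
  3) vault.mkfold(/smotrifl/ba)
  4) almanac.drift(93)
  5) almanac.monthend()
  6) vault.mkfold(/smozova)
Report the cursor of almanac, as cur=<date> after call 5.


Answer: cur=2162-05-31

Derivation:
// unitron.re(35/6, g, oz) == 4000000/19439673
// vault.listout(/smotrifl) == []
// vault.mkfold(/smotrifl/ba) == ok
// almanac.drift(93) == 2162-05-03
// almanac.monthend() == 2162-05-31
// vault.mkfold(/smozova) == ok


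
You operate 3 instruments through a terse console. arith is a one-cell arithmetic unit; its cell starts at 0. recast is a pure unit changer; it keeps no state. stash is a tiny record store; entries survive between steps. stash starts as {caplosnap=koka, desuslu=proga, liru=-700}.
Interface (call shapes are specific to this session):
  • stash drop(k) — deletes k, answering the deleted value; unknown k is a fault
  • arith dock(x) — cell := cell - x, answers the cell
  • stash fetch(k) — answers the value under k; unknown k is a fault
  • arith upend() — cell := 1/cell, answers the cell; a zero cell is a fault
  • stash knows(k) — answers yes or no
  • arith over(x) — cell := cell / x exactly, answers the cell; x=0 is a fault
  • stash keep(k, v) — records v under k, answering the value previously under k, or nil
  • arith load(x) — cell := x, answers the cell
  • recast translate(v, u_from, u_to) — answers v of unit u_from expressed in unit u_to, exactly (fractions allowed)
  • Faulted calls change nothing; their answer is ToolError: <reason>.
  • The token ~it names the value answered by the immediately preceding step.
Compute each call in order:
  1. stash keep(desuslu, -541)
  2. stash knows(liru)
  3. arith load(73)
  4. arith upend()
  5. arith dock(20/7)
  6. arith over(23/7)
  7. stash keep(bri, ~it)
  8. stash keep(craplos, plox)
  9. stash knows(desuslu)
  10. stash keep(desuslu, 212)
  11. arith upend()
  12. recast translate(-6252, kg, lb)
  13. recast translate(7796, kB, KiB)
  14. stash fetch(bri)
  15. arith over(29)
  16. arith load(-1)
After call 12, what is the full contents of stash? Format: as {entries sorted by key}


// stash keep(desuslu, -541) ~> proga
// stash knows(liru) ~> yes
// arith load(73) ~> 73
// arith upend() ~> 1/73
// arith dock(20/7) ~> -1453/511
// arith over(23/7) ~> -1453/1679
// stash keep(bri, ~it) ~> nil
// stash keep(craplos, plox) ~> nil
// stash knows(desuslu) ~> yes
// stash keep(desuslu, 212) ~> -541
// arith upend() ~> -1679/1453
// recast translate(-6252, kg, lb) ~> -625200000000/45359237
// recast translate(7796, kB, KiB) ~> 243625/32
// stash fetch(bri) ~> -1453/1679
// arith over(29) ~> -1679/42137
// arith load(-1) ~> -1

Answer: {bri=-1453/1679, caplosnap=koka, craplos=plox, desuslu=212, liru=-700}


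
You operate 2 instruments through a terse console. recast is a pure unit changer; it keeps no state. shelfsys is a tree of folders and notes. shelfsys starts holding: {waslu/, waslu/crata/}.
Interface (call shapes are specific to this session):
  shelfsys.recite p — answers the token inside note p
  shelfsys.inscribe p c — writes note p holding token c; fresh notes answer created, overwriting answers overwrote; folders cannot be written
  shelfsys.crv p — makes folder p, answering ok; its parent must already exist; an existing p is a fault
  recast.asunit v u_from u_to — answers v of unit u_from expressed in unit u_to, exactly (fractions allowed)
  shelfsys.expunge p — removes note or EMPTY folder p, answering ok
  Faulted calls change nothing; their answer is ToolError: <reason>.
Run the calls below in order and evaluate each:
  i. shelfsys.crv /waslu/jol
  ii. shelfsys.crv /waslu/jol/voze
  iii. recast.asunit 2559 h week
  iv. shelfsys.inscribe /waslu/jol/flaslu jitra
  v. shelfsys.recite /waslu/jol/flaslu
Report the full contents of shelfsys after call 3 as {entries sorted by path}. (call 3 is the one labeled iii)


Answer: {waslu/, waslu/crata/, waslu/jol/, waslu/jol/voze/}

Derivation:
>> crv(p: /waslu/jol)
<< ok
>> crv(p: /waslu/jol/voze)
<< ok
>> asunit(v: 2559, u_from: h, u_to: week)
<< 853/56
>> inscribe(p: /waslu/jol/flaslu, c: jitra)
<< created
>> recite(p: /waslu/jol/flaslu)
<< jitra
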